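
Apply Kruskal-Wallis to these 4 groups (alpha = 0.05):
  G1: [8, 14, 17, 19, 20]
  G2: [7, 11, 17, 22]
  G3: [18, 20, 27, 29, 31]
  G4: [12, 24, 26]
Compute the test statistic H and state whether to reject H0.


Step 1: Combine all N = 17 observations and assign midranks.
sorted (value, group, rank): (7,G2,1), (8,G1,2), (11,G2,3), (12,G4,4), (14,G1,5), (17,G1,6.5), (17,G2,6.5), (18,G3,8), (19,G1,9), (20,G1,10.5), (20,G3,10.5), (22,G2,12), (24,G4,13), (26,G4,14), (27,G3,15), (29,G3,16), (31,G3,17)
Step 2: Sum ranks within each group.
R_1 = 33 (n_1 = 5)
R_2 = 22.5 (n_2 = 4)
R_3 = 66.5 (n_3 = 5)
R_4 = 31 (n_4 = 3)
Step 3: H = 12/(N(N+1)) * sum(R_i^2/n_i) - 3(N+1)
     = 12/(17*18) * (33^2/5 + 22.5^2/4 + 66.5^2/5 + 31^2/3) - 3*18
     = 0.039216 * 1549.15 - 54
     = 6.750817.
Step 4: Ties present; correction factor C = 1 - 12/(17^3 - 17) = 0.997549. Corrected H = 6.750817 / 0.997549 = 6.767404.
Step 5: Under H0, H ~ chi^2(3); p-value = 0.079693.
Step 6: alpha = 0.05. fail to reject H0.

H = 6.7674, df = 3, p = 0.079693, fail to reject H0.


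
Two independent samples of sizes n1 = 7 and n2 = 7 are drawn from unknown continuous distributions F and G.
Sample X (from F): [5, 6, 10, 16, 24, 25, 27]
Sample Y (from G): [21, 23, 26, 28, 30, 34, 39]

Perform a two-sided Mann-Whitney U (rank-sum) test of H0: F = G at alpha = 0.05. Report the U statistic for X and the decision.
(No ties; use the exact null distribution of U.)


Step 1: Combine and sort all 14 observations; assign midranks.
sorted (value, group): (5,X), (6,X), (10,X), (16,X), (21,Y), (23,Y), (24,X), (25,X), (26,Y), (27,X), (28,Y), (30,Y), (34,Y), (39,Y)
ranks: 5->1, 6->2, 10->3, 16->4, 21->5, 23->6, 24->7, 25->8, 26->9, 27->10, 28->11, 30->12, 34->13, 39->14
Step 2: Rank sum for X: R1 = 1 + 2 + 3 + 4 + 7 + 8 + 10 = 35.
Step 3: U_X = R1 - n1(n1+1)/2 = 35 - 7*8/2 = 35 - 28 = 7.
       U_Y = n1*n2 - U_X = 49 - 7 = 42.
Step 4: No ties, so the exact null distribution of U (based on enumerating the C(14,7) = 3432 equally likely rank assignments) gives the two-sided p-value.
Step 5: p-value = 0.026224; compare to alpha = 0.05. reject H0.

U_X = 7, p = 0.026224, reject H0 at alpha = 0.05.


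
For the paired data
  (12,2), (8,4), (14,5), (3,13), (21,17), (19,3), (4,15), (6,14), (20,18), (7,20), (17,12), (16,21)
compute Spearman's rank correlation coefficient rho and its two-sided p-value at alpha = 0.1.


Step 1: Rank x and y separately (midranks; no ties here).
rank(x): 12->6, 8->5, 14->7, 3->1, 21->12, 19->10, 4->2, 6->3, 20->11, 7->4, 17->9, 16->8
rank(y): 2->1, 4->3, 5->4, 13->6, 17->9, 3->2, 15->8, 14->7, 18->10, 20->11, 12->5, 21->12
Step 2: d_i = R_x(i) - R_y(i); compute d_i^2.
  (6-1)^2=25, (5-3)^2=4, (7-4)^2=9, (1-6)^2=25, (12-9)^2=9, (10-2)^2=64, (2-8)^2=36, (3-7)^2=16, (11-10)^2=1, (4-11)^2=49, (9-5)^2=16, (8-12)^2=16
sum(d^2) = 270.
Step 3: rho = 1 - 6*270 / (12*(12^2 - 1)) = 1 - 1620/1716 = 0.055944.
Step 4: Under H0, t = rho * sqrt((n-2)/(1-rho^2)) = 0.1772 ~ t(10).
Step 5: Two-sided p-value from the t-distribution with 10 df = 0.862898.
Step 6: alpha = 0.1. fail to reject H0.

rho = 0.0559, p = 0.862898, fail to reject H0 at alpha = 0.1.


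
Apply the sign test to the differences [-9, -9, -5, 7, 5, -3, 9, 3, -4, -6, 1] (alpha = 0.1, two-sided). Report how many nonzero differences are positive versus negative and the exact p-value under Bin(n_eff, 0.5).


Step 1: Discard zero differences. Original n = 11; n_eff = number of nonzero differences = 11.
Nonzero differences (with sign): -9, -9, -5, +7, +5, -3, +9, +3, -4, -6, +1
Step 2: Count signs: positive = 5, negative = 6.
Step 3: Under H0: P(positive) = 0.5, so the number of positives S ~ Bin(11, 0.5).
Step 4: Two-sided exact p-value = sum of Bin(11,0.5) probabilities at or below the observed probability = 1.000000.
Step 5: alpha = 0.1. fail to reject H0.

n_eff = 11, pos = 5, neg = 6, p = 1.000000, fail to reject H0.


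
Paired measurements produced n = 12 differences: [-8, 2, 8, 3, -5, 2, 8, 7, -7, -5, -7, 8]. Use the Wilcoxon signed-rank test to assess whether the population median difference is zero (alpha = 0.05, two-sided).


Step 1: Drop any zero differences (none here) and take |d_i|.
|d| = [8, 2, 8, 3, 5, 2, 8, 7, 7, 5, 7, 8]
Step 2: Midrank |d_i| (ties get averaged ranks).
ranks: |8|->10.5, |2|->1.5, |8|->10.5, |3|->3, |5|->4.5, |2|->1.5, |8|->10.5, |7|->7, |7|->7, |5|->4.5, |7|->7, |8|->10.5
Step 3: Attach original signs; sum ranks with positive sign and with negative sign.
W+ = 1.5 + 10.5 + 3 + 1.5 + 10.5 + 7 + 10.5 = 44.5
W- = 10.5 + 4.5 + 7 + 4.5 + 7 = 33.5
(Check: W+ + W- = 78 should equal n(n+1)/2 = 78.)
Step 4: Test statistic W = min(W+, W-) = 33.5.
Step 5: Ties in |d|, so use the tie-corrected normal approximation.
        E[W] = n(n+1)/4 = 12*13/4 = 39.
        Tie groups: |d|=2 (t=2), |d|=5 (t=2), |d|=7 (t=3), |d|=8 (t=4); sum(t^3 - t) = 96.
        Var[W] = n(n+1)(2n+1)/24 - sum(t^3-t)/48 = 3900/24 - 96/48 = 160.5.
        z = (W - E[W]) / sqrt(Var[W]) = (33.5 - 39) / 12.6689 = -0.4341.
        Two-sided p = 2*Phi(z) = 0.664190.
Step 6: alpha = 0.05. fail to reject H0.

W+ = 44.5, W- = 33.5, W = min = 33.5, p = 0.664190, fail to reject H0.


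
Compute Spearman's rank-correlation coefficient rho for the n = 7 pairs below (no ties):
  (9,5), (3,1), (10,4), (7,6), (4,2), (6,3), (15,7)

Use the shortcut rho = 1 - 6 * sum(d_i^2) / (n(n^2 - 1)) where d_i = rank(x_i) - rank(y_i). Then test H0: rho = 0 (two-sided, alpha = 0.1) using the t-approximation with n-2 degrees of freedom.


Step 1: Rank x and y separately (midranks; no ties here).
rank(x): 9->5, 3->1, 10->6, 7->4, 4->2, 6->3, 15->7
rank(y): 5->5, 1->1, 4->4, 6->6, 2->2, 3->3, 7->7
Step 2: d_i = R_x(i) - R_y(i); compute d_i^2.
  (5-5)^2=0, (1-1)^2=0, (6-4)^2=4, (4-6)^2=4, (2-2)^2=0, (3-3)^2=0, (7-7)^2=0
sum(d^2) = 8.
Step 3: rho = 1 - 6*8 / (7*(7^2 - 1)) = 1 - 48/336 = 0.857143.
Step 4: Under H0, t = rho * sqrt((n-2)/(1-rho^2)) = 3.7210 ~ t(5).
Step 5: Two-sided p-value from the t-distribution with 5 df = 0.013697.
Step 6: alpha = 0.1. reject H0.

rho = 0.8571, p = 0.013697, reject H0 at alpha = 0.1.


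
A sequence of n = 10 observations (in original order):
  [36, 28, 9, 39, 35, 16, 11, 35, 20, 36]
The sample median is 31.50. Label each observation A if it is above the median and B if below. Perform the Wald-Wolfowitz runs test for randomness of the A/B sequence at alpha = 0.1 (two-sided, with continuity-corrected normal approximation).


Step 1: Compute median = 31.50; label A = above, B = below.
Labels in order: ABBAABBABA  (n_A = 5, n_B = 5)
Step 2: Count runs R = 7.
Step 3: Under H0 (random ordering), E[R] = 2*n_A*n_B/(n_A+n_B) + 1 = 2*5*5/10 + 1 = 6.0000.
        Var[R] = 2*n_A*n_B*(2*n_A*n_B - n_A - n_B) / ((n_A+n_B)^2 * (n_A+n_B-1)) = 2000/900 = 2.2222.
        SD[R] = 1.4907.
Step 4: Continuity-corrected z = (R - 0.5 - E[R]) / SD[R] = (7 - 0.5 - 6.0000) / 1.4907 = 0.3354.
Step 5: Two-sided p-value via normal approximation = 2*(1 - Phi(|z|)) = 0.737316.
Step 6: alpha = 0.1. fail to reject H0.

R = 7, z = 0.3354, p = 0.737316, fail to reject H0.


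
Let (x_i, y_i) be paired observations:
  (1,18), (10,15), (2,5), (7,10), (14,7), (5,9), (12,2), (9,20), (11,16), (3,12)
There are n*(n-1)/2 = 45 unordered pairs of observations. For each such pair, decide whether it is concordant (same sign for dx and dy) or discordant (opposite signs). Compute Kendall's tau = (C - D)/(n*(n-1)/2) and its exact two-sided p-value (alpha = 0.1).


Step 1: Enumerate the 45 unordered pairs (i,j) with i<j and classify each by sign(x_j-x_i) * sign(y_j-y_i).
  (1,2):dx=+9,dy=-3->D; (1,3):dx=+1,dy=-13->D; (1,4):dx=+6,dy=-8->D; (1,5):dx=+13,dy=-11->D
  (1,6):dx=+4,dy=-9->D; (1,7):dx=+11,dy=-16->D; (1,8):dx=+8,dy=+2->C; (1,9):dx=+10,dy=-2->D
  (1,10):dx=+2,dy=-6->D; (2,3):dx=-8,dy=-10->C; (2,4):dx=-3,dy=-5->C; (2,5):dx=+4,dy=-8->D
  (2,6):dx=-5,dy=-6->C; (2,7):dx=+2,dy=-13->D; (2,8):dx=-1,dy=+5->D; (2,9):dx=+1,dy=+1->C
  (2,10):dx=-7,dy=-3->C; (3,4):dx=+5,dy=+5->C; (3,5):dx=+12,dy=+2->C; (3,6):dx=+3,dy=+4->C
  (3,7):dx=+10,dy=-3->D; (3,8):dx=+7,dy=+15->C; (3,9):dx=+9,dy=+11->C; (3,10):dx=+1,dy=+7->C
  (4,5):dx=+7,dy=-3->D; (4,6):dx=-2,dy=-1->C; (4,7):dx=+5,dy=-8->D; (4,8):dx=+2,dy=+10->C
  (4,9):dx=+4,dy=+6->C; (4,10):dx=-4,dy=+2->D; (5,6):dx=-9,dy=+2->D; (5,7):dx=-2,dy=-5->C
  (5,8):dx=-5,dy=+13->D; (5,9):dx=-3,dy=+9->D; (5,10):dx=-11,dy=+5->D; (6,7):dx=+7,dy=-7->D
  (6,8):dx=+4,dy=+11->C; (6,9):dx=+6,dy=+7->C; (6,10):dx=-2,dy=+3->D; (7,8):dx=-3,dy=+18->D
  (7,9):dx=-1,dy=+14->D; (7,10):dx=-9,dy=+10->D; (8,9):dx=+2,dy=-4->D; (8,10):dx=-6,dy=-8->C
  (9,10):dx=-8,dy=-4->C
Step 2: C = 20, D = 25, total pairs = 45.
Step 3: tau = (C - D)/(n(n-1)/2) = (20 - 25)/45 = -0.111111.
Step 4: Exact two-sided p-value (enumerate n! = 3628800 permutations of y under H0): p = 0.727490.
Step 5: alpha = 0.1. fail to reject H0.

tau_b = -0.1111 (C=20, D=25), p = 0.727490, fail to reject H0.


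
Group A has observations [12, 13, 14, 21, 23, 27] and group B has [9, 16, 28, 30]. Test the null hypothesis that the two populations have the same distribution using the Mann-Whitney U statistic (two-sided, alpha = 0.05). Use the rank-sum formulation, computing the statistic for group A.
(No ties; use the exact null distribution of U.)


Step 1: Combine and sort all 10 observations; assign midranks.
sorted (value, group): (9,Y), (12,X), (13,X), (14,X), (16,Y), (21,X), (23,X), (27,X), (28,Y), (30,Y)
ranks: 9->1, 12->2, 13->3, 14->4, 16->5, 21->6, 23->7, 27->8, 28->9, 30->10
Step 2: Rank sum for X: R1 = 2 + 3 + 4 + 6 + 7 + 8 = 30.
Step 3: U_X = R1 - n1(n1+1)/2 = 30 - 6*7/2 = 30 - 21 = 9.
       U_Y = n1*n2 - U_X = 24 - 9 = 15.
Step 4: No ties, so the exact null distribution of U (based on enumerating the C(10,6) = 210 equally likely rank assignments) gives the two-sided p-value.
Step 5: p-value = 0.609524; compare to alpha = 0.05. fail to reject H0.

U_X = 9, p = 0.609524, fail to reject H0 at alpha = 0.05.


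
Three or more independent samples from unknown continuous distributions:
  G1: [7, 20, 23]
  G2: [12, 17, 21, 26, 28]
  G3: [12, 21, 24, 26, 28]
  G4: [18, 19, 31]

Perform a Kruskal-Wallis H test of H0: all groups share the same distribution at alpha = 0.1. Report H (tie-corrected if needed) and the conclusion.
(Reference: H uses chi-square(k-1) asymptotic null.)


Step 1: Combine all N = 16 observations and assign midranks.
sorted (value, group, rank): (7,G1,1), (12,G2,2.5), (12,G3,2.5), (17,G2,4), (18,G4,5), (19,G4,6), (20,G1,7), (21,G2,8.5), (21,G3,8.5), (23,G1,10), (24,G3,11), (26,G2,12.5), (26,G3,12.5), (28,G2,14.5), (28,G3,14.5), (31,G4,16)
Step 2: Sum ranks within each group.
R_1 = 18 (n_1 = 3)
R_2 = 42 (n_2 = 5)
R_3 = 49 (n_3 = 5)
R_4 = 27 (n_4 = 3)
Step 3: H = 12/(N(N+1)) * sum(R_i^2/n_i) - 3(N+1)
     = 12/(16*17) * (18^2/3 + 42^2/5 + 49^2/5 + 27^2/3) - 3*17
     = 0.044118 * 1184 - 51
     = 1.235294.
Step 4: Ties present; correction factor C = 1 - 24/(16^3 - 16) = 0.994118. Corrected H = 1.235294 / 0.994118 = 1.242604.
Step 5: Under H0, H ~ chi^2(3); p-value = 0.742805.
Step 6: alpha = 0.1. fail to reject H0.

H = 1.2426, df = 3, p = 0.742805, fail to reject H0.


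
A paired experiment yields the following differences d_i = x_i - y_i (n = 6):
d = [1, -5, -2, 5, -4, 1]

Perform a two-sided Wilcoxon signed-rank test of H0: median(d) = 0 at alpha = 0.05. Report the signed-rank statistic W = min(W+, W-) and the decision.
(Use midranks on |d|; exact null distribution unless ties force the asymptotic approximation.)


Step 1: Drop any zero differences (none here) and take |d_i|.
|d| = [1, 5, 2, 5, 4, 1]
Step 2: Midrank |d_i| (ties get averaged ranks).
ranks: |1|->1.5, |5|->5.5, |2|->3, |5|->5.5, |4|->4, |1|->1.5
Step 3: Attach original signs; sum ranks with positive sign and with negative sign.
W+ = 1.5 + 5.5 + 1.5 = 8.5
W- = 5.5 + 3 + 4 = 12.5
(Check: W+ + W- = 21 should equal n(n+1)/2 = 21.)
Step 4: Test statistic W = min(W+, W-) = 8.5.
Step 5: Ties in |d|, so use the tie-corrected normal approximation.
        E[W] = n(n+1)/4 = 6*7/4 = 10.5.
        Tie groups: |d|=1 (t=2), |d|=5 (t=2); sum(t^3 - t) = 12.
        Var[W] = n(n+1)(2n+1)/24 - sum(t^3-t)/48 = 546/24 - 12/48 = 22.5.
        z = (W - E[W]) / sqrt(Var[W]) = (8.5 - 10.5) / 4.7434 = -0.4216.
        Two-sided p = 2*Phi(z) = 0.673290.
Step 6: alpha = 0.05. fail to reject H0.

W+ = 8.5, W- = 12.5, W = min = 8.5, p = 0.673290, fail to reject H0.


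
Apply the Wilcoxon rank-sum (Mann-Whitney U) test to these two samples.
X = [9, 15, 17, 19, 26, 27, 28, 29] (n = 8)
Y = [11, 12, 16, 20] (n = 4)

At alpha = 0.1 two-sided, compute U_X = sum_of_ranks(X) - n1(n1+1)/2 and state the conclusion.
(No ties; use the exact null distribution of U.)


Step 1: Combine and sort all 12 observations; assign midranks.
sorted (value, group): (9,X), (11,Y), (12,Y), (15,X), (16,Y), (17,X), (19,X), (20,Y), (26,X), (27,X), (28,X), (29,X)
ranks: 9->1, 11->2, 12->3, 15->4, 16->5, 17->6, 19->7, 20->8, 26->9, 27->10, 28->11, 29->12
Step 2: Rank sum for X: R1 = 1 + 4 + 6 + 7 + 9 + 10 + 11 + 12 = 60.
Step 3: U_X = R1 - n1(n1+1)/2 = 60 - 8*9/2 = 60 - 36 = 24.
       U_Y = n1*n2 - U_X = 32 - 24 = 8.
Step 4: No ties, so the exact null distribution of U (based on enumerating the C(12,8) = 495 equally likely rank assignments) gives the two-sided p-value.
Step 5: p-value = 0.214141; compare to alpha = 0.1. fail to reject H0.

U_X = 24, p = 0.214141, fail to reject H0 at alpha = 0.1.


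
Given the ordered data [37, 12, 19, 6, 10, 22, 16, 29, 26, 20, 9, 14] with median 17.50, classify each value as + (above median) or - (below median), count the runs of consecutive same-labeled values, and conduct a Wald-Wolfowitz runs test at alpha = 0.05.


Step 1: Compute median = 17.50; label A = above, B = below.
Labels in order: ABABBABAAABB  (n_A = 6, n_B = 6)
Step 2: Count runs R = 8.
Step 3: Under H0 (random ordering), E[R] = 2*n_A*n_B/(n_A+n_B) + 1 = 2*6*6/12 + 1 = 7.0000.
        Var[R] = 2*n_A*n_B*(2*n_A*n_B - n_A - n_B) / ((n_A+n_B)^2 * (n_A+n_B-1)) = 4320/1584 = 2.7273.
        SD[R] = 1.6514.
Step 4: Continuity-corrected z = (R - 0.5 - E[R]) / SD[R] = (8 - 0.5 - 7.0000) / 1.6514 = 0.3028.
Step 5: Two-sided p-value via normal approximation = 2*(1 - Phi(|z|)) = 0.762069.
Step 6: alpha = 0.05. fail to reject H0.

R = 8, z = 0.3028, p = 0.762069, fail to reject H0.


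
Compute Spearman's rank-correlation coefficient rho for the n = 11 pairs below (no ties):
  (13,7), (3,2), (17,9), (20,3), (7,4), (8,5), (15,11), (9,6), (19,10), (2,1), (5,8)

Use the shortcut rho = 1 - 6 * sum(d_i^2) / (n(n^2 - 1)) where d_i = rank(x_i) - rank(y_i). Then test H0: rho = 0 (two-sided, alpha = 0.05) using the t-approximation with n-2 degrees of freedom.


Step 1: Rank x and y separately (midranks; no ties here).
rank(x): 13->7, 3->2, 17->9, 20->11, 7->4, 8->5, 15->8, 9->6, 19->10, 2->1, 5->3
rank(y): 7->7, 2->2, 9->9, 3->3, 4->4, 5->5, 11->11, 6->6, 10->10, 1->1, 8->8
Step 2: d_i = R_x(i) - R_y(i); compute d_i^2.
  (7-7)^2=0, (2-2)^2=0, (9-9)^2=0, (11-3)^2=64, (4-4)^2=0, (5-5)^2=0, (8-11)^2=9, (6-6)^2=0, (10-10)^2=0, (1-1)^2=0, (3-8)^2=25
sum(d^2) = 98.
Step 3: rho = 1 - 6*98 / (11*(11^2 - 1)) = 1 - 588/1320 = 0.554545.
Step 4: Under H0, t = rho * sqrt((n-2)/(1-rho^2)) = 1.9992 ~ t(9).
Step 5: Two-sided p-value from the t-distribution with 9 df = 0.076652.
Step 6: alpha = 0.05. fail to reject H0.

rho = 0.5545, p = 0.076652, fail to reject H0 at alpha = 0.05.


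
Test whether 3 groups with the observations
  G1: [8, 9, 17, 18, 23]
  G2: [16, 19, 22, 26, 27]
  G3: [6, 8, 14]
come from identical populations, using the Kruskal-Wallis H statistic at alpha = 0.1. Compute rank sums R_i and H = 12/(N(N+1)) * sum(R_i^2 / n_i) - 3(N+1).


Step 1: Combine all N = 13 observations and assign midranks.
sorted (value, group, rank): (6,G3,1), (8,G1,2.5), (8,G3,2.5), (9,G1,4), (14,G3,5), (16,G2,6), (17,G1,7), (18,G1,8), (19,G2,9), (22,G2,10), (23,G1,11), (26,G2,12), (27,G2,13)
Step 2: Sum ranks within each group.
R_1 = 32.5 (n_1 = 5)
R_2 = 50 (n_2 = 5)
R_3 = 8.5 (n_3 = 3)
Step 3: H = 12/(N(N+1)) * sum(R_i^2/n_i) - 3(N+1)
     = 12/(13*14) * (32.5^2/5 + 50^2/5 + 8.5^2/3) - 3*14
     = 0.065934 * 735.333 - 42
     = 6.483516.
Step 4: Ties present; correction factor C = 1 - 6/(13^3 - 13) = 0.997253. Corrected H = 6.483516 / 0.997253 = 6.501377.
Step 5: Under H0, H ~ chi^2(2); p-value = 0.038748.
Step 6: alpha = 0.1. reject H0.

H = 6.5014, df = 2, p = 0.038748, reject H0.


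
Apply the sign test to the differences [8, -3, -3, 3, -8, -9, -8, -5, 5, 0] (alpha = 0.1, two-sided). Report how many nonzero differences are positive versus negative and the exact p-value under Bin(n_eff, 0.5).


Step 1: Discard zero differences. Original n = 10; n_eff = number of nonzero differences = 9.
Nonzero differences (with sign): +8, -3, -3, +3, -8, -9, -8, -5, +5
Step 2: Count signs: positive = 3, negative = 6.
Step 3: Under H0: P(positive) = 0.5, so the number of positives S ~ Bin(9, 0.5).
Step 4: Two-sided exact p-value = sum of Bin(9,0.5) probabilities at or below the observed probability = 0.507812.
Step 5: alpha = 0.1. fail to reject H0.

n_eff = 9, pos = 3, neg = 6, p = 0.507812, fail to reject H0.


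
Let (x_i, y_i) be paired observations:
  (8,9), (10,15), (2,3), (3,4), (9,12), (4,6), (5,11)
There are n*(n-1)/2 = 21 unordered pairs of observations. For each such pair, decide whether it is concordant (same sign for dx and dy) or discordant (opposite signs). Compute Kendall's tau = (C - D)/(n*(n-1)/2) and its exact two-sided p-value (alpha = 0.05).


Step 1: Enumerate the 21 unordered pairs (i,j) with i<j and classify each by sign(x_j-x_i) * sign(y_j-y_i).
  (1,2):dx=+2,dy=+6->C; (1,3):dx=-6,dy=-6->C; (1,4):dx=-5,dy=-5->C; (1,5):dx=+1,dy=+3->C
  (1,6):dx=-4,dy=-3->C; (1,7):dx=-3,dy=+2->D; (2,3):dx=-8,dy=-12->C; (2,4):dx=-7,dy=-11->C
  (2,5):dx=-1,dy=-3->C; (2,6):dx=-6,dy=-9->C; (2,7):dx=-5,dy=-4->C; (3,4):dx=+1,dy=+1->C
  (3,5):dx=+7,dy=+9->C; (3,6):dx=+2,dy=+3->C; (3,7):dx=+3,dy=+8->C; (4,5):dx=+6,dy=+8->C
  (4,6):dx=+1,dy=+2->C; (4,7):dx=+2,dy=+7->C; (5,6):dx=-5,dy=-6->C; (5,7):dx=-4,dy=-1->C
  (6,7):dx=+1,dy=+5->C
Step 2: C = 20, D = 1, total pairs = 21.
Step 3: tau = (C - D)/(n(n-1)/2) = (20 - 1)/21 = 0.904762.
Step 4: Exact two-sided p-value (enumerate n! = 5040 permutations of y under H0): p = 0.002778.
Step 5: alpha = 0.05. reject H0.

tau_b = 0.9048 (C=20, D=1), p = 0.002778, reject H0.


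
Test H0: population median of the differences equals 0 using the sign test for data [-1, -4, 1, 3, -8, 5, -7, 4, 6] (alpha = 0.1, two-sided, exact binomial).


Step 1: Discard zero differences. Original n = 9; n_eff = number of nonzero differences = 9.
Nonzero differences (with sign): -1, -4, +1, +3, -8, +5, -7, +4, +6
Step 2: Count signs: positive = 5, negative = 4.
Step 3: Under H0: P(positive) = 0.5, so the number of positives S ~ Bin(9, 0.5).
Step 4: Two-sided exact p-value = sum of Bin(9,0.5) probabilities at or below the observed probability = 1.000000.
Step 5: alpha = 0.1. fail to reject H0.

n_eff = 9, pos = 5, neg = 4, p = 1.000000, fail to reject H0.


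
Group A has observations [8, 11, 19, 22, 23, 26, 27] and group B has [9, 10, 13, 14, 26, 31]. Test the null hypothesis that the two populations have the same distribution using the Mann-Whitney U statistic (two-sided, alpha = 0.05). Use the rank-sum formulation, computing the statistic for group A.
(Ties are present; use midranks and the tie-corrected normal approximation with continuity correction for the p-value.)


Step 1: Combine and sort all 13 observations; assign midranks.
sorted (value, group): (8,X), (9,Y), (10,Y), (11,X), (13,Y), (14,Y), (19,X), (22,X), (23,X), (26,X), (26,Y), (27,X), (31,Y)
ranks: 8->1, 9->2, 10->3, 11->4, 13->5, 14->6, 19->7, 22->8, 23->9, 26->10.5, 26->10.5, 27->12, 31->13
Step 2: Rank sum for X: R1 = 1 + 4 + 7 + 8 + 9 + 10.5 + 12 = 51.5.
Step 3: U_X = R1 - n1(n1+1)/2 = 51.5 - 7*8/2 = 51.5 - 28 = 23.5.
       U_Y = n1*n2 - U_X = 42 - 23.5 = 18.5.
Step 4: Ties are present, so use the tie-corrected normal approximation (with continuity correction) for the p-value.
Step 5: p-value = 0.774796; compare to alpha = 0.05. fail to reject H0.

U_X = 23.5, p = 0.774796, fail to reject H0 at alpha = 0.05.


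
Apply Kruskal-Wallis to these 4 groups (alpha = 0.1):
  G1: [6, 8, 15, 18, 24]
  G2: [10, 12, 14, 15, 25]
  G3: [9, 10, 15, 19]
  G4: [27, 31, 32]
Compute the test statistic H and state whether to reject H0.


Step 1: Combine all N = 17 observations and assign midranks.
sorted (value, group, rank): (6,G1,1), (8,G1,2), (9,G3,3), (10,G2,4.5), (10,G3,4.5), (12,G2,6), (14,G2,7), (15,G1,9), (15,G2,9), (15,G3,9), (18,G1,11), (19,G3,12), (24,G1,13), (25,G2,14), (27,G4,15), (31,G4,16), (32,G4,17)
Step 2: Sum ranks within each group.
R_1 = 36 (n_1 = 5)
R_2 = 40.5 (n_2 = 5)
R_3 = 28.5 (n_3 = 4)
R_4 = 48 (n_4 = 3)
Step 3: H = 12/(N(N+1)) * sum(R_i^2/n_i) - 3(N+1)
     = 12/(17*18) * (36^2/5 + 40.5^2/5 + 28.5^2/4 + 48^2/3) - 3*18
     = 0.039216 * 1558.31 - 54
     = 7.110294.
Step 4: Ties present; correction factor C = 1 - 30/(17^3 - 17) = 0.993873. Corrected H = 7.110294 / 0.993873 = 7.154131.
Step 5: Under H0, H ~ chi^2(3); p-value = 0.067144.
Step 6: alpha = 0.1. reject H0.

H = 7.1541, df = 3, p = 0.067144, reject H0.


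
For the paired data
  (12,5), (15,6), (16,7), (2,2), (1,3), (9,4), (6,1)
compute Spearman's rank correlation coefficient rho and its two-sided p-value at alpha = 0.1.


Step 1: Rank x and y separately (midranks; no ties here).
rank(x): 12->5, 15->6, 16->7, 2->2, 1->1, 9->4, 6->3
rank(y): 5->5, 6->6, 7->7, 2->2, 3->3, 4->4, 1->1
Step 2: d_i = R_x(i) - R_y(i); compute d_i^2.
  (5-5)^2=0, (6-6)^2=0, (7-7)^2=0, (2-2)^2=0, (1-3)^2=4, (4-4)^2=0, (3-1)^2=4
sum(d^2) = 8.
Step 3: rho = 1 - 6*8 / (7*(7^2 - 1)) = 1 - 48/336 = 0.857143.
Step 4: Under H0, t = rho * sqrt((n-2)/(1-rho^2)) = 3.7210 ~ t(5).
Step 5: Two-sided p-value from the t-distribution with 5 df = 0.013697.
Step 6: alpha = 0.1. reject H0.

rho = 0.8571, p = 0.013697, reject H0 at alpha = 0.1.


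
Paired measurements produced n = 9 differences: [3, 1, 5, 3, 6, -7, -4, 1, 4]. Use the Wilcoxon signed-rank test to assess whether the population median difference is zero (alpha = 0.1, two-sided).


Step 1: Drop any zero differences (none here) and take |d_i|.
|d| = [3, 1, 5, 3, 6, 7, 4, 1, 4]
Step 2: Midrank |d_i| (ties get averaged ranks).
ranks: |3|->3.5, |1|->1.5, |5|->7, |3|->3.5, |6|->8, |7|->9, |4|->5.5, |1|->1.5, |4|->5.5
Step 3: Attach original signs; sum ranks with positive sign and with negative sign.
W+ = 3.5 + 1.5 + 7 + 3.5 + 8 + 1.5 + 5.5 = 30.5
W- = 9 + 5.5 = 14.5
(Check: W+ + W- = 45 should equal n(n+1)/2 = 45.)
Step 4: Test statistic W = min(W+, W-) = 14.5.
Step 5: Ties in |d|, so use the tie-corrected normal approximation.
        E[W] = n(n+1)/4 = 9*10/4 = 22.5.
        Tie groups: |d|=1 (t=2), |d|=3 (t=2), |d|=4 (t=2); sum(t^3 - t) = 18.
        Var[W] = n(n+1)(2n+1)/24 - sum(t^3-t)/48 = 1710/24 - 18/48 = 70.875.
        z = (W - E[W]) / sqrt(Var[W]) = (14.5 - 22.5) / 8.4187 = -0.9503.
        Two-sided p = 2*Phi(z) = 0.341979.
Step 6: alpha = 0.1. fail to reject H0.

W+ = 30.5, W- = 14.5, W = min = 14.5, p = 0.341979, fail to reject H0.


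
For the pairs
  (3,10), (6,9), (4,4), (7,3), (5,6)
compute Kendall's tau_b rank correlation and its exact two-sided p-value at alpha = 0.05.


Step 1: Enumerate the 10 unordered pairs (i,j) with i<j and classify each by sign(x_j-x_i) * sign(y_j-y_i).
  (1,2):dx=+3,dy=-1->D; (1,3):dx=+1,dy=-6->D; (1,4):dx=+4,dy=-7->D; (1,5):dx=+2,dy=-4->D
  (2,3):dx=-2,dy=-5->C; (2,4):dx=+1,dy=-6->D; (2,5):dx=-1,dy=-3->C; (3,4):dx=+3,dy=-1->D
  (3,5):dx=+1,dy=+2->C; (4,5):dx=-2,dy=+3->D
Step 2: C = 3, D = 7, total pairs = 10.
Step 3: tau = (C - D)/(n(n-1)/2) = (3 - 7)/10 = -0.400000.
Step 4: Exact two-sided p-value (enumerate n! = 120 permutations of y under H0): p = 0.483333.
Step 5: alpha = 0.05. fail to reject H0.

tau_b = -0.4000 (C=3, D=7), p = 0.483333, fail to reject H0.


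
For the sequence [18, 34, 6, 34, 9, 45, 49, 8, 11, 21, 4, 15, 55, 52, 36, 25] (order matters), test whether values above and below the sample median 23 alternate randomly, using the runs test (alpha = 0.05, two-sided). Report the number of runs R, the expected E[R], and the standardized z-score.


Step 1: Compute median = 23; label A = above, B = below.
Labels in order: BABABAABBBBBAAAA  (n_A = 8, n_B = 8)
Step 2: Count runs R = 8.
Step 3: Under H0 (random ordering), E[R] = 2*n_A*n_B/(n_A+n_B) + 1 = 2*8*8/16 + 1 = 9.0000.
        Var[R] = 2*n_A*n_B*(2*n_A*n_B - n_A - n_B) / ((n_A+n_B)^2 * (n_A+n_B-1)) = 14336/3840 = 3.7333.
        SD[R] = 1.9322.
Step 4: Continuity-corrected z = (R + 0.5 - E[R]) / SD[R] = (8 + 0.5 - 9.0000) / 1.9322 = -0.2588.
Step 5: Two-sided p-value via normal approximation = 2*(1 - Phi(|z|)) = 0.795809.
Step 6: alpha = 0.05. fail to reject H0.

R = 8, z = -0.2588, p = 0.795809, fail to reject H0.


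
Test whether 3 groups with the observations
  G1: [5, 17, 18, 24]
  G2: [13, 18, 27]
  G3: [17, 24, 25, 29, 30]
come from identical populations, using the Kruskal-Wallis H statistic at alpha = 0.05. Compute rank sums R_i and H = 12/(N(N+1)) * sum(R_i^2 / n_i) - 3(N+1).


Step 1: Combine all N = 12 observations and assign midranks.
sorted (value, group, rank): (5,G1,1), (13,G2,2), (17,G1,3.5), (17,G3,3.5), (18,G1,5.5), (18,G2,5.5), (24,G1,7.5), (24,G3,7.5), (25,G3,9), (27,G2,10), (29,G3,11), (30,G3,12)
Step 2: Sum ranks within each group.
R_1 = 17.5 (n_1 = 4)
R_2 = 17.5 (n_2 = 3)
R_3 = 43 (n_3 = 5)
Step 3: H = 12/(N(N+1)) * sum(R_i^2/n_i) - 3(N+1)
     = 12/(12*13) * (17.5^2/4 + 17.5^2/3 + 43^2/5) - 3*13
     = 0.076923 * 548.446 - 39
     = 3.188141.
Step 4: Ties present; correction factor C = 1 - 18/(12^3 - 12) = 0.989510. Corrected H = 3.188141 / 0.989510 = 3.221938.
Step 5: Under H0, H ~ chi^2(2); p-value = 0.199694.
Step 6: alpha = 0.05. fail to reject H0.

H = 3.2219, df = 2, p = 0.199694, fail to reject H0.


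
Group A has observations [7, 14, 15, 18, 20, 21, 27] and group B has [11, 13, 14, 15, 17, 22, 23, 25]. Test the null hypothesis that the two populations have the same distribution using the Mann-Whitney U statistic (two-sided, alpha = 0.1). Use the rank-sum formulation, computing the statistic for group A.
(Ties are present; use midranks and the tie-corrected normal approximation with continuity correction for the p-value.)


Step 1: Combine and sort all 15 observations; assign midranks.
sorted (value, group): (7,X), (11,Y), (13,Y), (14,X), (14,Y), (15,X), (15,Y), (17,Y), (18,X), (20,X), (21,X), (22,Y), (23,Y), (25,Y), (27,X)
ranks: 7->1, 11->2, 13->3, 14->4.5, 14->4.5, 15->6.5, 15->6.5, 17->8, 18->9, 20->10, 21->11, 22->12, 23->13, 25->14, 27->15
Step 2: Rank sum for X: R1 = 1 + 4.5 + 6.5 + 9 + 10 + 11 + 15 = 57.
Step 3: U_X = R1 - n1(n1+1)/2 = 57 - 7*8/2 = 57 - 28 = 29.
       U_Y = n1*n2 - U_X = 56 - 29 = 27.
Step 4: Ties are present, so use the tie-corrected normal approximation (with continuity correction) for the p-value.
Step 5: p-value = 0.953775; compare to alpha = 0.1. fail to reject H0.

U_X = 29, p = 0.953775, fail to reject H0 at alpha = 0.1.


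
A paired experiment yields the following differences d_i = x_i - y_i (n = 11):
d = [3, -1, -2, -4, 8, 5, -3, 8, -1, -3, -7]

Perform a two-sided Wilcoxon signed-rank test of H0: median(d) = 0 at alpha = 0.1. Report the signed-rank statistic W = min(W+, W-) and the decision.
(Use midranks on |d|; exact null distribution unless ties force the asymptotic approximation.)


Step 1: Drop any zero differences (none here) and take |d_i|.
|d| = [3, 1, 2, 4, 8, 5, 3, 8, 1, 3, 7]
Step 2: Midrank |d_i| (ties get averaged ranks).
ranks: |3|->5, |1|->1.5, |2|->3, |4|->7, |8|->10.5, |5|->8, |3|->5, |8|->10.5, |1|->1.5, |3|->5, |7|->9
Step 3: Attach original signs; sum ranks with positive sign and with negative sign.
W+ = 5 + 10.5 + 8 + 10.5 = 34
W- = 1.5 + 3 + 7 + 5 + 1.5 + 5 + 9 = 32
(Check: W+ + W- = 66 should equal n(n+1)/2 = 66.)
Step 4: Test statistic W = min(W+, W-) = 32.
Step 5: Ties in |d|, so use the tie-corrected normal approximation.
        E[W] = n(n+1)/4 = 11*12/4 = 33.
        Tie groups: |d|=1 (t=2), |d|=3 (t=3), |d|=8 (t=2); sum(t^3 - t) = 36.
        Var[W] = n(n+1)(2n+1)/24 - sum(t^3-t)/48 = 3036/24 - 36/48 = 125.75.
        z = (W - E[W]) / sqrt(Var[W]) = (32 - 33) / 11.2138 = -0.0892.
        Two-sided p = 2*Phi(z) = 0.928942.
Step 6: alpha = 0.1. fail to reject H0.

W+ = 34, W- = 32, W = min = 32, p = 0.928942, fail to reject H0.


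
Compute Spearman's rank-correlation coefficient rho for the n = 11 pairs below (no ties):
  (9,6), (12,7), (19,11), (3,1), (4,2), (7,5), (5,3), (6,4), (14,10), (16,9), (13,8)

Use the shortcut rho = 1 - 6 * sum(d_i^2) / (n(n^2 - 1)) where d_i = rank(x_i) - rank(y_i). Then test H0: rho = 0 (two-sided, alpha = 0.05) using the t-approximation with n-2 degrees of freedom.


Step 1: Rank x and y separately (midranks; no ties here).
rank(x): 9->6, 12->7, 19->11, 3->1, 4->2, 7->5, 5->3, 6->4, 14->9, 16->10, 13->8
rank(y): 6->6, 7->7, 11->11, 1->1, 2->2, 5->5, 3->3, 4->4, 10->10, 9->9, 8->8
Step 2: d_i = R_x(i) - R_y(i); compute d_i^2.
  (6-6)^2=0, (7-7)^2=0, (11-11)^2=0, (1-1)^2=0, (2-2)^2=0, (5-5)^2=0, (3-3)^2=0, (4-4)^2=0, (9-10)^2=1, (10-9)^2=1, (8-8)^2=0
sum(d^2) = 2.
Step 3: rho = 1 - 6*2 / (11*(11^2 - 1)) = 1 - 12/1320 = 0.990909.
Step 4: Under H0, t = rho * sqrt((n-2)/(1-rho^2)) = 22.0966 ~ t(9).
Step 5: Two-sided p-value from the t-distribution with 9 df = 0.000000.
Step 6: alpha = 0.05. reject H0.

rho = 0.9909, p = 0.000000, reject H0 at alpha = 0.05.


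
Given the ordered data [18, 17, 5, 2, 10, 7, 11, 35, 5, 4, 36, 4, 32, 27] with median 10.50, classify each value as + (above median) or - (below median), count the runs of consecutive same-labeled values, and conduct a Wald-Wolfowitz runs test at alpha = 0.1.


Step 1: Compute median = 10.50; label A = above, B = below.
Labels in order: AABBBBAABBABAA  (n_A = 7, n_B = 7)
Step 2: Count runs R = 7.
Step 3: Under H0 (random ordering), E[R] = 2*n_A*n_B/(n_A+n_B) + 1 = 2*7*7/14 + 1 = 8.0000.
        Var[R] = 2*n_A*n_B*(2*n_A*n_B - n_A - n_B) / ((n_A+n_B)^2 * (n_A+n_B-1)) = 8232/2548 = 3.2308.
        SD[R] = 1.7974.
Step 4: Continuity-corrected z = (R + 0.5 - E[R]) / SD[R] = (7 + 0.5 - 8.0000) / 1.7974 = -0.2782.
Step 5: Two-sided p-value via normal approximation = 2*(1 - Phi(|z|)) = 0.780879.
Step 6: alpha = 0.1. fail to reject H0.

R = 7, z = -0.2782, p = 0.780879, fail to reject H0.


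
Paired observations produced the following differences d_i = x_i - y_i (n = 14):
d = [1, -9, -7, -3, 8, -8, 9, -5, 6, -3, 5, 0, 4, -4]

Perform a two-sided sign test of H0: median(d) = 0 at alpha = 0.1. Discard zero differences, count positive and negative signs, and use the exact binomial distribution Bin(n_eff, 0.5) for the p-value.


Step 1: Discard zero differences. Original n = 14; n_eff = number of nonzero differences = 13.
Nonzero differences (with sign): +1, -9, -7, -3, +8, -8, +9, -5, +6, -3, +5, +4, -4
Step 2: Count signs: positive = 6, negative = 7.
Step 3: Under H0: P(positive) = 0.5, so the number of positives S ~ Bin(13, 0.5).
Step 4: Two-sided exact p-value = sum of Bin(13,0.5) probabilities at or below the observed probability = 1.000000.
Step 5: alpha = 0.1. fail to reject H0.

n_eff = 13, pos = 6, neg = 7, p = 1.000000, fail to reject H0.


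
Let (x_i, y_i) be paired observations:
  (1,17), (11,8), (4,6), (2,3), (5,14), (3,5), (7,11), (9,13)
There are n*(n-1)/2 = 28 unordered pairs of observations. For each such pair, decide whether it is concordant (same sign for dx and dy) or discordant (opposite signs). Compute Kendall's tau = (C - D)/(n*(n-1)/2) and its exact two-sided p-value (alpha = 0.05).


Step 1: Enumerate the 28 unordered pairs (i,j) with i<j and classify each by sign(x_j-x_i) * sign(y_j-y_i).
  (1,2):dx=+10,dy=-9->D; (1,3):dx=+3,dy=-11->D; (1,4):dx=+1,dy=-14->D; (1,5):dx=+4,dy=-3->D
  (1,6):dx=+2,dy=-12->D; (1,7):dx=+6,dy=-6->D; (1,8):dx=+8,dy=-4->D; (2,3):dx=-7,dy=-2->C
  (2,4):dx=-9,dy=-5->C; (2,5):dx=-6,dy=+6->D; (2,6):dx=-8,dy=-3->C; (2,7):dx=-4,dy=+3->D
  (2,8):dx=-2,dy=+5->D; (3,4):dx=-2,dy=-3->C; (3,5):dx=+1,dy=+8->C; (3,6):dx=-1,dy=-1->C
  (3,7):dx=+3,dy=+5->C; (3,8):dx=+5,dy=+7->C; (4,5):dx=+3,dy=+11->C; (4,6):dx=+1,dy=+2->C
  (4,7):dx=+5,dy=+8->C; (4,8):dx=+7,dy=+10->C; (5,6):dx=-2,dy=-9->C; (5,7):dx=+2,dy=-3->D
  (5,8):dx=+4,dy=-1->D; (6,7):dx=+4,dy=+6->C; (6,8):dx=+6,dy=+8->C; (7,8):dx=+2,dy=+2->C
Step 2: C = 16, D = 12, total pairs = 28.
Step 3: tau = (C - D)/(n(n-1)/2) = (16 - 12)/28 = 0.142857.
Step 4: Exact two-sided p-value (enumerate n! = 40320 permutations of y under H0): p = 0.719544.
Step 5: alpha = 0.05. fail to reject H0.

tau_b = 0.1429 (C=16, D=12), p = 0.719544, fail to reject H0.


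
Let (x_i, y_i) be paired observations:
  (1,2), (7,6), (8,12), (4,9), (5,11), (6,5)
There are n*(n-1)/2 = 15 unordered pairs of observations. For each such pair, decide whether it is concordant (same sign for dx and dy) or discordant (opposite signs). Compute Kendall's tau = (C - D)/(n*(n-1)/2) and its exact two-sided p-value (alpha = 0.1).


Step 1: Enumerate the 15 unordered pairs (i,j) with i<j and classify each by sign(x_j-x_i) * sign(y_j-y_i).
  (1,2):dx=+6,dy=+4->C; (1,3):dx=+7,dy=+10->C; (1,4):dx=+3,dy=+7->C; (1,5):dx=+4,dy=+9->C
  (1,6):dx=+5,dy=+3->C; (2,3):dx=+1,dy=+6->C; (2,4):dx=-3,dy=+3->D; (2,5):dx=-2,dy=+5->D
  (2,6):dx=-1,dy=-1->C; (3,4):dx=-4,dy=-3->C; (3,5):dx=-3,dy=-1->C; (3,6):dx=-2,dy=-7->C
  (4,5):dx=+1,dy=+2->C; (4,6):dx=+2,dy=-4->D; (5,6):dx=+1,dy=-6->D
Step 2: C = 11, D = 4, total pairs = 15.
Step 3: tau = (C - D)/(n(n-1)/2) = (11 - 4)/15 = 0.466667.
Step 4: Exact two-sided p-value (enumerate n! = 720 permutations of y under H0): p = 0.272222.
Step 5: alpha = 0.1. fail to reject H0.

tau_b = 0.4667 (C=11, D=4), p = 0.272222, fail to reject H0.


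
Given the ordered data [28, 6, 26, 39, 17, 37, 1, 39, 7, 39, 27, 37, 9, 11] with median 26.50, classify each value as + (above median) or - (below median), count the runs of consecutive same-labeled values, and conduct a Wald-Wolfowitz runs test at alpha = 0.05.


Step 1: Compute median = 26.50; label A = above, B = below.
Labels in order: ABBABABABAAABB  (n_A = 7, n_B = 7)
Step 2: Count runs R = 10.
Step 3: Under H0 (random ordering), E[R] = 2*n_A*n_B/(n_A+n_B) + 1 = 2*7*7/14 + 1 = 8.0000.
        Var[R] = 2*n_A*n_B*(2*n_A*n_B - n_A - n_B) / ((n_A+n_B)^2 * (n_A+n_B-1)) = 8232/2548 = 3.2308.
        SD[R] = 1.7974.
Step 4: Continuity-corrected z = (R - 0.5 - E[R]) / SD[R] = (10 - 0.5 - 8.0000) / 1.7974 = 0.8345.
Step 5: Two-sided p-value via normal approximation = 2*(1 - Phi(|z|)) = 0.403986.
Step 6: alpha = 0.05. fail to reject H0.

R = 10, z = 0.8345, p = 0.403986, fail to reject H0.


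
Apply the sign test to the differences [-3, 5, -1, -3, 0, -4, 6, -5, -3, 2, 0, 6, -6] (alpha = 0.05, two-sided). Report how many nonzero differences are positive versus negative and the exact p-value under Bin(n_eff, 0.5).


Step 1: Discard zero differences. Original n = 13; n_eff = number of nonzero differences = 11.
Nonzero differences (with sign): -3, +5, -1, -3, -4, +6, -5, -3, +2, +6, -6
Step 2: Count signs: positive = 4, negative = 7.
Step 3: Under H0: P(positive) = 0.5, so the number of positives S ~ Bin(11, 0.5).
Step 4: Two-sided exact p-value = sum of Bin(11,0.5) probabilities at or below the observed probability = 0.548828.
Step 5: alpha = 0.05. fail to reject H0.

n_eff = 11, pos = 4, neg = 7, p = 0.548828, fail to reject H0.


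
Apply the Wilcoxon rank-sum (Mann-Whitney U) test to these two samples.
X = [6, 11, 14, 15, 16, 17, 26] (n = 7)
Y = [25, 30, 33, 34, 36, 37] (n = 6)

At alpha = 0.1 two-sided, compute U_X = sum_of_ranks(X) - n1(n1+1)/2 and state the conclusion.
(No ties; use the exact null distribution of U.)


Step 1: Combine and sort all 13 observations; assign midranks.
sorted (value, group): (6,X), (11,X), (14,X), (15,X), (16,X), (17,X), (25,Y), (26,X), (30,Y), (33,Y), (34,Y), (36,Y), (37,Y)
ranks: 6->1, 11->2, 14->3, 15->4, 16->5, 17->6, 25->7, 26->8, 30->9, 33->10, 34->11, 36->12, 37->13
Step 2: Rank sum for X: R1 = 1 + 2 + 3 + 4 + 5 + 6 + 8 = 29.
Step 3: U_X = R1 - n1(n1+1)/2 = 29 - 7*8/2 = 29 - 28 = 1.
       U_Y = n1*n2 - U_X = 42 - 1 = 41.
Step 4: No ties, so the exact null distribution of U (based on enumerating the C(13,7) = 1716 equally likely rank assignments) gives the two-sided p-value.
Step 5: p-value = 0.002331; compare to alpha = 0.1. reject H0.

U_X = 1, p = 0.002331, reject H0 at alpha = 0.1.


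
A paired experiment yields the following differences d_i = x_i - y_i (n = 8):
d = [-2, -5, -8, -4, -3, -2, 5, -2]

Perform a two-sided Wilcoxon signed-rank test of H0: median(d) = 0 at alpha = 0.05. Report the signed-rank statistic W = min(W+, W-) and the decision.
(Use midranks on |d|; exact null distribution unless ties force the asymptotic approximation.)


Step 1: Drop any zero differences (none here) and take |d_i|.
|d| = [2, 5, 8, 4, 3, 2, 5, 2]
Step 2: Midrank |d_i| (ties get averaged ranks).
ranks: |2|->2, |5|->6.5, |8|->8, |4|->5, |3|->4, |2|->2, |5|->6.5, |2|->2
Step 3: Attach original signs; sum ranks with positive sign and with negative sign.
W+ = 6.5 = 6.5
W- = 2 + 6.5 + 8 + 5 + 4 + 2 + 2 = 29.5
(Check: W+ + W- = 36 should equal n(n+1)/2 = 36.)
Step 4: Test statistic W = min(W+, W-) = 6.5.
Step 5: Ties in |d|, so use the tie-corrected normal approximation.
        E[W] = n(n+1)/4 = 8*9/4 = 18.
        Tie groups: |d|=2 (t=3), |d|=5 (t=2); sum(t^3 - t) = 30.
        Var[W] = n(n+1)(2n+1)/24 - sum(t^3-t)/48 = 1224/24 - 30/48 = 50.375.
        z = (W - E[W]) / sqrt(Var[W]) = (6.5 - 18) / 7.0975 = -1.6203.
        Two-sided p = 2*Phi(z) = 0.105172.
Step 6: alpha = 0.05. fail to reject H0.

W+ = 6.5, W- = 29.5, W = min = 6.5, p = 0.105172, fail to reject H0.


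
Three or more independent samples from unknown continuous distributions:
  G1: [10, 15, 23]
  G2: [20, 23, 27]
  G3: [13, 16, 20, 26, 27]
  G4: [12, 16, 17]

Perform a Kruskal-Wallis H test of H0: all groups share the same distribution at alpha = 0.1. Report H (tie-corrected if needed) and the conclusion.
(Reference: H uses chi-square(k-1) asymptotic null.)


Step 1: Combine all N = 14 observations and assign midranks.
sorted (value, group, rank): (10,G1,1), (12,G4,2), (13,G3,3), (15,G1,4), (16,G3,5.5), (16,G4,5.5), (17,G4,7), (20,G2,8.5), (20,G3,8.5), (23,G1,10.5), (23,G2,10.5), (26,G3,12), (27,G2,13.5), (27,G3,13.5)
Step 2: Sum ranks within each group.
R_1 = 15.5 (n_1 = 3)
R_2 = 32.5 (n_2 = 3)
R_3 = 42.5 (n_3 = 5)
R_4 = 14.5 (n_4 = 3)
Step 3: H = 12/(N(N+1)) * sum(R_i^2/n_i) - 3(N+1)
     = 12/(14*15) * (15.5^2/3 + 32.5^2/3 + 42.5^2/5 + 14.5^2/3) - 3*15
     = 0.057143 * 863.5 - 45
     = 4.342857.
Step 4: Ties present; correction factor C = 1 - 24/(14^3 - 14) = 0.991209. Corrected H = 4.342857 / 0.991209 = 4.381375.
Step 5: Under H0, H ~ chi^2(3); p-value = 0.223119.
Step 6: alpha = 0.1. fail to reject H0.

H = 4.3814, df = 3, p = 0.223119, fail to reject H0.


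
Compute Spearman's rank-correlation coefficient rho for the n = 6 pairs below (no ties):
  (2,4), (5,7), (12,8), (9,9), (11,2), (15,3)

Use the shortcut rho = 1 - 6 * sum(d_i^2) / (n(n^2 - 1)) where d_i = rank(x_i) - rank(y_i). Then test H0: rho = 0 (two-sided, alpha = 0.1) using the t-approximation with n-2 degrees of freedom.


Step 1: Rank x and y separately (midranks; no ties here).
rank(x): 2->1, 5->2, 12->5, 9->3, 11->4, 15->6
rank(y): 4->3, 7->4, 8->5, 9->6, 2->1, 3->2
Step 2: d_i = R_x(i) - R_y(i); compute d_i^2.
  (1-3)^2=4, (2-4)^2=4, (5-5)^2=0, (3-6)^2=9, (4-1)^2=9, (6-2)^2=16
sum(d^2) = 42.
Step 3: rho = 1 - 6*42 / (6*(6^2 - 1)) = 1 - 252/210 = -0.200000.
Step 4: Under H0, t = rho * sqrt((n-2)/(1-rho^2)) = -0.4082 ~ t(4).
Step 5: Two-sided p-value from the t-distribution with 4 df = 0.704000.
Step 6: alpha = 0.1. fail to reject H0.

rho = -0.2000, p = 0.704000, fail to reject H0 at alpha = 0.1.


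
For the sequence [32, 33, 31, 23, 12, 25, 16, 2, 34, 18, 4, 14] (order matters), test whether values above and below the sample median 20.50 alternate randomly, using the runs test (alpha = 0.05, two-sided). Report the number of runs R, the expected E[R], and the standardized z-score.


Step 1: Compute median = 20.50; label A = above, B = below.
Labels in order: AAAABABBABBB  (n_A = 6, n_B = 6)
Step 2: Count runs R = 6.
Step 3: Under H0 (random ordering), E[R] = 2*n_A*n_B/(n_A+n_B) + 1 = 2*6*6/12 + 1 = 7.0000.
        Var[R] = 2*n_A*n_B*(2*n_A*n_B - n_A - n_B) / ((n_A+n_B)^2 * (n_A+n_B-1)) = 4320/1584 = 2.7273.
        SD[R] = 1.6514.
Step 4: Continuity-corrected z = (R + 0.5 - E[R]) / SD[R] = (6 + 0.5 - 7.0000) / 1.6514 = -0.3028.
Step 5: Two-sided p-value via normal approximation = 2*(1 - Phi(|z|)) = 0.762069.
Step 6: alpha = 0.05. fail to reject H0.

R = 6, z = -0.3028, p = 0.762069, fail to reject H0.
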